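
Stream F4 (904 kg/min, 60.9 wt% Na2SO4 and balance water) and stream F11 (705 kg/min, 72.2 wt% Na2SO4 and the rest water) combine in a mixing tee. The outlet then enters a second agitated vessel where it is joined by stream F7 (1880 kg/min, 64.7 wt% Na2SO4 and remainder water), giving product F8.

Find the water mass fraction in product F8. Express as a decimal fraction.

0.348

Overall, product flow = 3489 kg/min.
water in = 904×0.391 + 705×0.278 + 1880×0.353 = 1213.1 kg/min.
water fraction in F8 = 0.348.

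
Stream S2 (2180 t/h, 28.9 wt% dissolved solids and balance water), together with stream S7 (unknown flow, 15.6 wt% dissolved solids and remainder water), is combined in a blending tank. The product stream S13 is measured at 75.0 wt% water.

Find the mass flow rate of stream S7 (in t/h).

904.5 t/h

Let S7 be the unknown flow. Total out = 2180 + S7.
water balance: 1550 + 0.844·S7 = 0.750·(2180 + S7)
(0.844 − 0.750)·S7 = 0.750×2180 − 1550 = 85.02
S7 = 85.02 / 0.094 = 904.47 t/h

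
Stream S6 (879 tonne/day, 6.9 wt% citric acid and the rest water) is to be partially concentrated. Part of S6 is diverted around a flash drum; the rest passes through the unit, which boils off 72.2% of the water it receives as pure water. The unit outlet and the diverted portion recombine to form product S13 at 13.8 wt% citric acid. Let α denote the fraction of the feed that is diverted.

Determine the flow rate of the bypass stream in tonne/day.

All 879×0.069 = 60.651 tonne/day of citric acid reaches S13, so S13 = 60.651/0.138 = 439.5 tonne/day and vapour = 439.5 tonne/day.
The evaporator receives (1−α)·879 of feed at 0.931 water and removes 0.722 of that water:
0.722×0.931×(1−α)×879 = 439.5
(1−α) = 439.5/590.85 = 0.7438;  α = 0.2562.
Bypass flow = 0.2562×879 = 225.16 tonne/day.

225.2 tonne/day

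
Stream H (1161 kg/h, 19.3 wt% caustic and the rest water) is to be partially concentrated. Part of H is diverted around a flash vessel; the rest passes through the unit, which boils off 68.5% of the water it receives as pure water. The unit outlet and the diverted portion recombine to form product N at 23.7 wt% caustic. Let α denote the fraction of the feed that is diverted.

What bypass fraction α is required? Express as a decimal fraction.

0.664

All 1161×0.193 = 224.07 kg/h of caustic reaches N, so N = 224.07/0.237 = 945.46 kg/h and vapour = 215.54 kg/h.
The evaporator receives (1−α)·1161 of feed at 0.807 water and removes 0.685 of that water:
0.685×0.807×(1−α)×1161 = 215.54
(1−α) = 215.54/641.79 = 0.3358;  α = 0.6642.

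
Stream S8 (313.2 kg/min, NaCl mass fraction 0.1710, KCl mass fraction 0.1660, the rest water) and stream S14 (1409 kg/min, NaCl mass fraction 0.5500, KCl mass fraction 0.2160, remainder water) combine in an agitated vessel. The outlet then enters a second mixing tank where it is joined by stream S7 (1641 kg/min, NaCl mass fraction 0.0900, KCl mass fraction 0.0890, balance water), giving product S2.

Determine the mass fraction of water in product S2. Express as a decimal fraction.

0.5604

Overall, product flow = 3363.2 kg/min.
water in = 313.2×0.663 + 1409×0.234 + 1641×0.821 = 1884.6 kg/min.
water fraction in S2 = 0.5604.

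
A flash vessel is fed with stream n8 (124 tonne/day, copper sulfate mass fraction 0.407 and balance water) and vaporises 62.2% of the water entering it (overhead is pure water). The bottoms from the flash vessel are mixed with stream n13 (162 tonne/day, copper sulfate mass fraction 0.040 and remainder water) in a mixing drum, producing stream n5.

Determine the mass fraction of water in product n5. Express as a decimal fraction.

Vapour removed = 0.622×0.593×124 = 45.737 tonne/day; concentrate = 78.263 tonne/day.
water reaching the mixer = 27.795 (from concentrate) + 162×0.960 = 183.32 tonne/day.
Product flow = 78.263 + 162 = 240.26 tonne/day; water fraction = 0.763.

0.763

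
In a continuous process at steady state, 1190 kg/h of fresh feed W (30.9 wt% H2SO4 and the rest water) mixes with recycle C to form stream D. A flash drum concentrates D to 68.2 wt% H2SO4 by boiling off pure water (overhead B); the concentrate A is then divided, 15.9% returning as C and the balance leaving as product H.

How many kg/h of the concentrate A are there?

641.1 kg/h

Overall H2SO4 balance (none leaves overhead): H2SO4 in fresh feed = H2SO4 in product, i.e. 1190×0.309 = (1−0.159)·A·0.682.
A = 367.71/(0.682×0.841) = 641.1 kg/h.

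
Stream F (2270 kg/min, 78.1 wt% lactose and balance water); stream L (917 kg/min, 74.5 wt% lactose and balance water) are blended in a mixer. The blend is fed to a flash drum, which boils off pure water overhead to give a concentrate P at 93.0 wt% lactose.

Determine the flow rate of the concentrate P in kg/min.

lactose entering = 2270×0.781 + 917×0.745 = 2456 kg/min.
All lactose reports to P, so P = 2456/0.930 = 2640.9 kg/min.

2641 kg/min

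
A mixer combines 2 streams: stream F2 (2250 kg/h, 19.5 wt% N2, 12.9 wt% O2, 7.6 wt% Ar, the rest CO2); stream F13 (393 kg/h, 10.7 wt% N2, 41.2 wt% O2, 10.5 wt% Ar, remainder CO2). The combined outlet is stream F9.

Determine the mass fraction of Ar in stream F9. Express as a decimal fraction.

Total flow out = 2250 + 393 = 2643 kg/h.
Ar in = 2250×0.076 + 393×0.105 = 212.26 kg/h.
Ar mass fraction in F9 = 212.26/2643 = 0.080.

0.080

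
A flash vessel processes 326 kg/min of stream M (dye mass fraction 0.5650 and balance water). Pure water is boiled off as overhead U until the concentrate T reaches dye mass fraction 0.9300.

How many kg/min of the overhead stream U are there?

dye is conserved: 326×0.565 = 184.19 kg/min all reports to the concentrate.
Concentrate = 184.19/(target fraction) = 198.05 kg/min.
Overhead = 326 − 198.05 = 127.95 kg/min.

127.9 kg/min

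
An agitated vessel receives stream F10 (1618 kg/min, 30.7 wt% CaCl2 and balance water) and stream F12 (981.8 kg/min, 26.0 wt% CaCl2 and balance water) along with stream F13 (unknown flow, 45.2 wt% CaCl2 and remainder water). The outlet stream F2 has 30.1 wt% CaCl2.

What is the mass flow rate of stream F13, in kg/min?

Let F13 be the unknown flow. Total out = 2599.8 + F13.
CaCl2 balance: 751.99 + 0.452·F13 = 0.301·(2599.8 + F13)
(0.452 − 0.301)·F13 = 0.301×2599.8 − 751.99 = 30.546
F13 = 30.546 / 0.151 = 202.29 kg/min

202.3 kg/min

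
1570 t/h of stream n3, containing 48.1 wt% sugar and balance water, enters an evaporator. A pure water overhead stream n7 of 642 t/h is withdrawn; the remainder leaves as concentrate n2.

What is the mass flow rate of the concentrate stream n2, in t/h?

Concentrate = 1570 − 642 = 928 t/h.

928 t/h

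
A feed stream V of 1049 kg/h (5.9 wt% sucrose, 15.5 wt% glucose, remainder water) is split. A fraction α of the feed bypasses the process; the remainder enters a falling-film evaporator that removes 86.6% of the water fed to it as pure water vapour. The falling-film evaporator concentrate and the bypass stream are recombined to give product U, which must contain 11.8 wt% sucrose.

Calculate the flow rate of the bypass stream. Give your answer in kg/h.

278.4 kg/h

All 1049×0.059 = 61.891 kg/h of sucrose reaches U, so U = 61.891/0.118 = 524.5 kg/h and vapour = 524.5 kg/h.
The evaporator receives (1−α)·1049 of feed at 0.786 water and removes 0.866 of that water:
0.866×0.786×(1−α)×1049 = 524.5
(1−α) = 524.5/714.03 = 0.7346;  α = 0.2654.
Bypass flow = 0.2654×1049 = 278.44 kg/h.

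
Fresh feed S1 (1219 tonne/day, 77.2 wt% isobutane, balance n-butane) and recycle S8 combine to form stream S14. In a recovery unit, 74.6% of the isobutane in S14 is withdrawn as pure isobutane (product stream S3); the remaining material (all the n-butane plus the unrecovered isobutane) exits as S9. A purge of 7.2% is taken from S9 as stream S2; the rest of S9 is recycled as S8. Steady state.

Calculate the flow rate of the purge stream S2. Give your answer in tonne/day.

300.5 tonne/day

n-butane enters only via S1 and leaves only via the purge: 1219×0.228 = 0.072×(n-butane in S9), and the recovery unit passes all n-butane, so n-butane in S14 = n-butane in S9 = 3860.2 tonne/day.
isobutane in S14: m_A = 1219×0.772 + (1−0.072)·(1−0.746)·m_A, so m_A = 941.07/0.7643 = 1231.3 tonne/day.
S9 = (1−0.746)×1231.3 + 3860.2 = 4172.9 tonne/day.
Purge S2 = 0.072×4172.9 = 300.45 tonne/day.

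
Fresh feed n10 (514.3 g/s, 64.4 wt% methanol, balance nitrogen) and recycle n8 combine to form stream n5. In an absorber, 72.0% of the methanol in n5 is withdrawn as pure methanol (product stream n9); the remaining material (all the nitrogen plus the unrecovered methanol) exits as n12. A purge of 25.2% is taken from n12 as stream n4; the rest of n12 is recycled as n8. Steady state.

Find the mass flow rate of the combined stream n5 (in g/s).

1146 g/s

nitrogen enters only via n10 and leaves only via the purge: 514.3×0.356 = 0.252×(nitrogen in n12), and the absorber passes all nitrogen, so nitrogen in n5 = nitrogen in n12 = 726.55 g/s.
methanol in n5: m_A = 514.3×0.644 + (1−0.252)·(1−0.720)·m_A, so m_A = 331.21/0.7906 = 418.96 g/s.
n5 = 418.96 + 726.55 = 1145.5 g/s.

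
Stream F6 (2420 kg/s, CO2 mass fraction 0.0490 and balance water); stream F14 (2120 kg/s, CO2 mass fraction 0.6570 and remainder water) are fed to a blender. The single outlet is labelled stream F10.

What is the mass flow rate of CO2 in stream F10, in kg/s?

CO2 out = CO2 in = 2420×0.049 + 2120×0.657 = 1511.4 kg/s.

1511 kg/s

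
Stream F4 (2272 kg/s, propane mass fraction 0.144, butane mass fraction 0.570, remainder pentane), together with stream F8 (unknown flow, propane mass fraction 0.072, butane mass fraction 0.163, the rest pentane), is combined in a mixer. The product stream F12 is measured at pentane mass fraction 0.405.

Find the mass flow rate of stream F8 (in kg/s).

751 kg/s

Let F8 be the unknown flow. Total out = 2272 + F8.
pentane balance: 649.79 + 0.765·F8 = 0.405·(2272 + F8)
(0.765 − 0.405)·F8 = 0.405×2272 − 649.79 = 270.37
F8 = 270.37 / 0.360 = 751.02 kg/s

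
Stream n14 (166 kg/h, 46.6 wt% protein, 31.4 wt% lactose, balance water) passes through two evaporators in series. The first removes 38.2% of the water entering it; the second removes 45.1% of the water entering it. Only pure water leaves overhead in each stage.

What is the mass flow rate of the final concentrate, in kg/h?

141.9 kg/h

water in feed = 166×0.220 = 36.52 kg/h.
After stage 1: water left = (1−0.382)×36.52 = 22.569; stream total = 152.05 kg/h.
After stage 2: water left = (1−0.451)×22.569 = 12.391; final concentrate = 141.87 kg/h.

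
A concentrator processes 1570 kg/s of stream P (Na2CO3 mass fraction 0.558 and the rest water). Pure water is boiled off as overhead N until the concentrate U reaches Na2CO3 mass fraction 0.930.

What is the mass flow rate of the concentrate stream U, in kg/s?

942 kg/s

Na2CO3 is conserved: 1570×0.558 = 876.06 kg/s all reports to the concentrate.
Concentrate = 876.06/(target fraction) = 942 kg/s.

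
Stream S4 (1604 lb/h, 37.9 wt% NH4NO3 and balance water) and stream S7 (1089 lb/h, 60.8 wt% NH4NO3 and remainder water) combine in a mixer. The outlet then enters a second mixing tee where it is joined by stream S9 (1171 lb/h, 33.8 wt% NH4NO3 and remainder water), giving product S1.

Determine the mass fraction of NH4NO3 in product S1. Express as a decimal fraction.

0.4311

Overall, product flow = 3864 lb/h.
NH4NO3 in = 1604×0.379 + 1089×0.608 + 1171×0.338 = 1665.8 lb/h.
NH4NO3 fraction in S1 = 0.4311.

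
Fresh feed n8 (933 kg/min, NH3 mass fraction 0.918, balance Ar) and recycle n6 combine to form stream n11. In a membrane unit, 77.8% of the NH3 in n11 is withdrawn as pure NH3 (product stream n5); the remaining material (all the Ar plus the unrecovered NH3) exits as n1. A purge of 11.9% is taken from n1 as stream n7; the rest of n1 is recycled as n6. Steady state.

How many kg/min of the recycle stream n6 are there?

774.6 kg/min

Ar enters only via n8 and leaves only via the purge: 933×0.082 = 0.119×(Ar in n1), and the membrane unit passes all Ar, so Ar in n11 = Ar in n1 = 642.91 kg/min.
NH3 in n11: m_A = 933×0.918 + (1−0.119)·(1−0.778)·m_A, so m_A = 856.49/0.8044 = 1064.7 kg/min.
n1 = (1−0.778)×1064.7 + 642.91 = 879.28 kg/min.
Recycle n6 = (1−0.119)×879.28 = 774.65 kg/min.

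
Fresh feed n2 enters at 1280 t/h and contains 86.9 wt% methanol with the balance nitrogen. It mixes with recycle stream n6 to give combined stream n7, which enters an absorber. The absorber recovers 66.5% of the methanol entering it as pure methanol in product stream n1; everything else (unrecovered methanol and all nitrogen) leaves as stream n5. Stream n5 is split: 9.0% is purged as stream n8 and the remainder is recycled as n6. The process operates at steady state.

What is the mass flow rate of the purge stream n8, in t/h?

215.9 t/h

nitrogen enters only via n2 and leaves only via the purge: 1280×0.131 = 0.090×(nitrogen in n5), and the absorber passes all nitrogen, so nitrogen in n7 = nitrogen in n5 = 1863.1 t/h.
methanol in n7: m_A = 1280×0.869 + (1−0.090)·(1−0.665)·m_A, so m_A = 1112.3/0.6952 = 1600.1 t/h.
n5 = (1−0.665)×1600.1 + 1863.1 = 2399.1 t/h.
Purge n8 = 0.090×2399.1 = 215.92 t/h.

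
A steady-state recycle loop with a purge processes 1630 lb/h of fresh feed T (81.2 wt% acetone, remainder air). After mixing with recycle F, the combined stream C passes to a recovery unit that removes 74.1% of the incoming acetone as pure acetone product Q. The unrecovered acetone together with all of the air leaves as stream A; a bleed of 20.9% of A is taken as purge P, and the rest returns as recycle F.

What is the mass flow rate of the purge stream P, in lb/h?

396.5 lb/h

air enters only via T and leaves only via the purge: 1630×0.188 = 0.209×(air in A), and the recovery unit passes all air, so air in C = air in A = 1466.2 lb/h.
acetone in C: m_A = 1630×0.812 + (1−0.209)·(1−0.741)·m_A, so m_A = 1323.6/0.7951 = 1664.6 lb/h.
A = (1−0.741)×1664.6 + 1466.2 = 1897.3 lb/h.
Purge P = 0.209×1897.3 = 396.55 lb/h.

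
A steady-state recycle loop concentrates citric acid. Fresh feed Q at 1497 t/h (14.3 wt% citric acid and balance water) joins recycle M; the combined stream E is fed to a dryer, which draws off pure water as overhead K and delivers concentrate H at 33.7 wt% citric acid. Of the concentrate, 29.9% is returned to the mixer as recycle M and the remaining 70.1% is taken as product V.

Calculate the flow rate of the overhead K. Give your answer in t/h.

861.8 t/h

Overall citric acid balance (none leaves overhead): citric acid in fresh feed = citric acid in product, i.e. 1497×0.143 = (1−0.299)·H·0.337.
H = 214.07/(0.337×0.701) = 906.17 t/h.
Recycle M = 0.299×906.17 = 270.94 t/h.
Combined feed E = 1497 + 270.94 = 1767.9 t/h.
Overhead K = E − H = 1767.9 − 906.17 = 861.77 t/h.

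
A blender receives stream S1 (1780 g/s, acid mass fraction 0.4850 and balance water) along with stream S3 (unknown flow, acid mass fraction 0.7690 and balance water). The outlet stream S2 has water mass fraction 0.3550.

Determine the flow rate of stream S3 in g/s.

Let S3 be the unknown flow. Total out = 1780 + S3.
water balance: 916.7 + 0.231·S3 = 0.355·(1780 + S3)
(0.231 − 0.355)·S3 = 0.355×1780 − 916.7 = -284.8
S3 = -284.8 / -0.124 = 2296.8 g/s

2297 g/s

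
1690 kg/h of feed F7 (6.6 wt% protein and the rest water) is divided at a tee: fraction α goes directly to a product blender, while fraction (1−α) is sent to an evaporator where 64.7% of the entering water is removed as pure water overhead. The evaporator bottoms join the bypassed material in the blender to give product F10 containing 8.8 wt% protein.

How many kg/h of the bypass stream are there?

All 1690×0.066 = 111.54 kg/h of protein reaches F10, so F10 = 111.54/0.088 = 1267.5 kg/h and vapour = 422.5 kg/h.
The evaporator receives (1−α)·1690 of feed at 0.934 water and removes 0.647 of that water:
0.647×0.934×(1−α)×1690 = 422.5
(1−α) = 422.5/1021.3 = 0.4137;  α = 0.5863.
Bypass flow = 0.5863×1690 = 990.84 kg/h.

990.8 kg/h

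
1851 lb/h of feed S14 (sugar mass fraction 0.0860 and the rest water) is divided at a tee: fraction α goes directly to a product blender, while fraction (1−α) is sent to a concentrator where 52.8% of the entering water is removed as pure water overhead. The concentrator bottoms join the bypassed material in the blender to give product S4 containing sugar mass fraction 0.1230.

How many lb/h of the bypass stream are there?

All 1851×0.086 = 159.19 lb/h of sugar reaches S4, so S4 = 159.19/0.123 = 1294.2 lb/h and vapour = 556.8 lb/h.
The evaporator receives (1−α)·1851 of feed at 0.914 water and removes 0.528 of that water:
0.528×0.914×(1−α)×1851 = 556.8
(1−α) = 556.8/893.28 = 0.6233;  α = 0.3767.
Bypass flow = 0.3767×1851 = 697.22 lb/h.

697.2 lb/h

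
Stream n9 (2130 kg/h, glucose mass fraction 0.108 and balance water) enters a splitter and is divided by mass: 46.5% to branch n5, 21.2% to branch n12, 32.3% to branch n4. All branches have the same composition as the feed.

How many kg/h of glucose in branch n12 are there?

48.77 kg/h

Branch n12 total = 0.212×2130 = 451.56 kg/h.
glucose in n12 = 0.108×451.56 = 48.768 kg/h.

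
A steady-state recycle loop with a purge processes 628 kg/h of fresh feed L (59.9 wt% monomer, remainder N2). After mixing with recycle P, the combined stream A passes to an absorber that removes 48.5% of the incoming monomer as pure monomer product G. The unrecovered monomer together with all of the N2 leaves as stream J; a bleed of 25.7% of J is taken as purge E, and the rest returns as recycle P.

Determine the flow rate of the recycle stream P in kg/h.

961.2 kg/h

N2 enters only via L and leaves only via the purge: 628×0.401 = 0.257×(N2 in J), and the absorber passes all N2, so N2 in A = N2 in J = 979.88 kg/h.
monomer in A: m_A = 628×0.599 + (1−0.257)·(1−0.485)·m_A, so m_A = 376.17/0.6174 = 609.33 kg/h.
J = (1−0.485)×609.33 + 979.88 = 1293.7 kg/h.
Recycle P = (1−0.257)×1293.7 = 961.2 kg/h.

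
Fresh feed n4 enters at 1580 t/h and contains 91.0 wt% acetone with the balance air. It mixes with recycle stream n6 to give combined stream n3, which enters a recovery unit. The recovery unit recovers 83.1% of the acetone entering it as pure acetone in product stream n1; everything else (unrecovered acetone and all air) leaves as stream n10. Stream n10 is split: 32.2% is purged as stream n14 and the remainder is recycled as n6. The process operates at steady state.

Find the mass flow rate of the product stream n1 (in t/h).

1349 t/h

acetone in n3: m_A = 1580×0.910 + (1−0.322)·(1−0.831)·m_A, so m_A = 1437.8/0.8854 = 1623.9 t/h.
Product n1 = 0.831×1623.9 = 1349.4 t/h.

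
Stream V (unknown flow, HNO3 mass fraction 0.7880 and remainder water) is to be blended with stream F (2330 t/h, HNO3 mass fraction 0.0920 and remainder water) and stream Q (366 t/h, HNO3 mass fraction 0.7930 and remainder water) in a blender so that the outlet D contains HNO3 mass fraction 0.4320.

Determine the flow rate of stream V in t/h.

Let V be the unknown flow. Total out = 2696 + V.
HNO3 balance: 504.6 + 0.788·V = 0.432·(2696 + V)
(0.788 − 0.432)·V = 0.432×2696 − 504.6 = 660.07
V = 660.07 / 0.356 = 1854.1 t/h

1854 t/h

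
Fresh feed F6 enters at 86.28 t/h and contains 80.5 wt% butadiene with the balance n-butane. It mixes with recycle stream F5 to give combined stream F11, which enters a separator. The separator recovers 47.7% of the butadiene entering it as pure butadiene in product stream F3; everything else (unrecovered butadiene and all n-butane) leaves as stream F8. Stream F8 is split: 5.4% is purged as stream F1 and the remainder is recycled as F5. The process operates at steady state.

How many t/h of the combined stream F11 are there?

449 t/h

n-butane enters only via F6 and leaves only via the purge: 86.28×0.195 = 0.054×(n-butane in F8), and the separator passes all n-butane, so n-butane in F11 = n-butane in F8 = 311.57 t/h.
butadiene in F11: m_A = 86.28×0.805 + (1−0.054)·(1−0.477)·m_A, so m_A = 69.455/0.5052 = 137.47 t/h.
F11 = 137.47 + 311.57 = 449.04 t/h.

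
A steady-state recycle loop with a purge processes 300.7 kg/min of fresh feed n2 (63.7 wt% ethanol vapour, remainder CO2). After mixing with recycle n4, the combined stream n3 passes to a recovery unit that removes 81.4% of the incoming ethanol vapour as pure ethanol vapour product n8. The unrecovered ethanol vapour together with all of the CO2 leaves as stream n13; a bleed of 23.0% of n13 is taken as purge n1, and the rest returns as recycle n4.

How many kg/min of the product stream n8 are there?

182 kg/min

ethanol vapour in n3: m_A = 300.7×0.637 + (1−0.230)·(1−0.814)·m_A, so m_A = 191.55/0.8568 = 223.56 kg/min.
Product n8 = 0.814×223.56 = 181.98 kg/min.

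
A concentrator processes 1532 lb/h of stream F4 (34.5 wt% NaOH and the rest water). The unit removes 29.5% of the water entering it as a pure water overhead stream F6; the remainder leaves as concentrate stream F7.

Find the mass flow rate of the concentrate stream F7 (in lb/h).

1236 lb/h

water entering = 1532×0.655 = 1003.5 lb/h; overhead removed = 0.295×1003.5 = 296.02 lb/h.
Concentrate = 1532 − 296.02 = 1236 lb/h.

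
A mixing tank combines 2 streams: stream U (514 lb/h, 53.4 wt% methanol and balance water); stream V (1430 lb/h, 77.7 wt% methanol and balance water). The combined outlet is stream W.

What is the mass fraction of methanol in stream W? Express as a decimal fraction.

0.713

Total flow out = 514 + 1430 = 1944 lb/h.
methanol in = 514×0.534 + 1430×0.777 = 1385.6 lb/h.
methanol mass fraction in W = 1385.6/1944 = 0.713.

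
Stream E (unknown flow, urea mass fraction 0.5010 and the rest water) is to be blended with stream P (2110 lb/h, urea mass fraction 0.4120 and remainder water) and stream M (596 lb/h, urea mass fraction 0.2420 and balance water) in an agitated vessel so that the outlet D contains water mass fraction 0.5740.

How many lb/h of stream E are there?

Let E be the unknown flow. Total out = 2706 + E.
water balance: 1692.4 + 0.499·E = 0.574·(2706 + E)
(0.499 − 0.574)·E = 0.574×2706 − 1692.4 = -139.2
E = -139.2 / -0.075 = 1856.1 lb/h

1856 lb/h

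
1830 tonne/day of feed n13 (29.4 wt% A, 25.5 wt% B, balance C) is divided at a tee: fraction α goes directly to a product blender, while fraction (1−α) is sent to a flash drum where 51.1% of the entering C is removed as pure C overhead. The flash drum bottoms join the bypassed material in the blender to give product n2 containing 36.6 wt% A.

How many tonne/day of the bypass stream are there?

All 1830×0.294 = 538.02 tonne/day of A reaches n2, so n2 = 538.02/0.366 = 1470 tonne/day and vapour = 360 tonne/day.
The evaporator receives (1−α)·1830 of feed at 0.451 C and removes 0.511 of that C:
0.511×0.451×(1−α)×1830 = 360
(1−α) = 360/421.74 = 0.8536;  α = 0.1464.
Bypass flow = 0.1464×1830 = 267.91 tonne/day.

267.9 tonne/day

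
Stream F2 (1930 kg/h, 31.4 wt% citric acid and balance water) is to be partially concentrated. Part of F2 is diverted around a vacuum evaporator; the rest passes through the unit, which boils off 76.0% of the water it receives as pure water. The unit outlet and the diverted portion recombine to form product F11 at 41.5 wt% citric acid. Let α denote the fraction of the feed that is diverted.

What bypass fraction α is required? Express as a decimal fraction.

0.533

All 1930×0.314 = 606.02 kg/h of citric acid reaches F11, so F11 = 606.02/0.415 = 1460.3 kg/h and vapour = 469.71 kg/h.
The evaporator receives (1−α)·1930 of feed at 0.686 water and removes 0.760 of that water:
0.760×0.686×(1−α)×1930 = 469.71
(1−α) = 469.71/1006.2 = 0.4668;  α = 0.5332.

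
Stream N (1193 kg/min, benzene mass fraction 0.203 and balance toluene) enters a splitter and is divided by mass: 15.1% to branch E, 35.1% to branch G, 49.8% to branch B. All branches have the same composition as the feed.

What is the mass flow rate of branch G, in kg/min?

Branch G flow = 0.351×1193 = 418.74 kg/min.

418.7 kg/min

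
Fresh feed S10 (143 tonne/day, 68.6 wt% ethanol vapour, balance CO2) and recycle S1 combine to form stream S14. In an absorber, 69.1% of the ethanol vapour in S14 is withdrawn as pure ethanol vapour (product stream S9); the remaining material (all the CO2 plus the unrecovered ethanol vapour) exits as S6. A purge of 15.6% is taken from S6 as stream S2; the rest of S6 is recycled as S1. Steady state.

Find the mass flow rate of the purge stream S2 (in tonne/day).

CO2 enters only via S10 and leaves only via the purge: 143×0.314 = 0.156×(CO2 in S6), and the absorber passes all CO2, so CO2 in S14 = CO2 in S6 = 287.83 tonne/day.
ethanol vapour in S14: m_A = 143×0.686 + (1−0.156)·(1−0.691)·m_A, so m_A = 98.098/0.7392 = 132.71 tonne/day.
S6 = (1−0.691)×132.71 + 287.83 = 328.84 tonne/day.
Purge S2 = 0.156×328.84 = 51.299 tonne/day.

51.3 tonne/day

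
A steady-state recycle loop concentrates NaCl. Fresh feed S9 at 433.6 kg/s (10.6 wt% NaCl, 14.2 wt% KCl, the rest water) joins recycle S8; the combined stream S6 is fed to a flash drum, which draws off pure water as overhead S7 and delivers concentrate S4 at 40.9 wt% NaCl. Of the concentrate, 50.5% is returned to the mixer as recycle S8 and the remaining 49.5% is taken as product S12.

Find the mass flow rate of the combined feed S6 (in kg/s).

Overall NaCl balance (none leaves overhead): NaCl in fresh feed = NaCl in product, i.e. 433.6×0.106 = (1−0.505)·S4·0.409.
S4 = 45.962/(0.409×0.495) = 227.02 kg/s.
Recycle S8 = 0.505×227.02 = 114.65 kg/s.
Combined feed S6 = 433.6 + 114.65 = 548.25 kg/s.

548.2 kg/s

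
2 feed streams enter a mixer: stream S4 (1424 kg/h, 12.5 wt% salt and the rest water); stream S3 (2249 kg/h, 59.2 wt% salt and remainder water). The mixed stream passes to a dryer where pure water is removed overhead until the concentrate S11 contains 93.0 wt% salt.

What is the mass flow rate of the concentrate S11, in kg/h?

salt entering = 1424×0.125 + 2249×0.592 = 1509.4 kg/h.
All salt reports to S11, so S11 = 1509.4/0.930 = 1623 kg/h.

1623 kg/h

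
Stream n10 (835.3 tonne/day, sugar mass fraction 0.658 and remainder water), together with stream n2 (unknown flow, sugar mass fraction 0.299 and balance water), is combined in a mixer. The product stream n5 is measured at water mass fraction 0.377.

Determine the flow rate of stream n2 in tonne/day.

90.23 tonne/day

Let n2 be the unknown flow. Total out = 835.3 + n2.
water balance: 285.67 + 0.701·n2 = 0.377·(835.3 + n2)
(0.701 − 0.377)·n2 = 0.377×835.3 − 285.67 = 29.236
n2 = 29.236 / 0.324 = 90.233 tonne/day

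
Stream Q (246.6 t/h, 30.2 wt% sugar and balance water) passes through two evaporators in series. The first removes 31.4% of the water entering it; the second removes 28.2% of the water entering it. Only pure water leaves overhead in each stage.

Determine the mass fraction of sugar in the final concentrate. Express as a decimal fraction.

water in feed = 246.6×0.698 = 172.13 t/h.
After stage 1: water left = (1−0.314)×172.13 = 118.08; stream total = 192.55 t/h.
After stage 2: water left = (1−0.282)×118.08 = 84.781; final concentrate = 159.25 t/h.
sugar fraction = 74.473/159.25 = 0.4676.

0.4676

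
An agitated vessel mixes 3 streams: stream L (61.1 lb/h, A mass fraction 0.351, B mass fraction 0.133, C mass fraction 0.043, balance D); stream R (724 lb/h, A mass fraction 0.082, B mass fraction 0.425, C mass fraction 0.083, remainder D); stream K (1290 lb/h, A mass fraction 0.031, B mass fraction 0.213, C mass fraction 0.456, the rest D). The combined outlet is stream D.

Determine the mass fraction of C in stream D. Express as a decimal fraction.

Total flow out = 61.1 + 724 + 1290 = 2075.1 lb/h.
C in = 61.1×0.043 + 724×0.083 + 1290×0.456 = 650.96 lb/h.
C mass fraction in D = 650.96/2075.1 = 0.314.

0.314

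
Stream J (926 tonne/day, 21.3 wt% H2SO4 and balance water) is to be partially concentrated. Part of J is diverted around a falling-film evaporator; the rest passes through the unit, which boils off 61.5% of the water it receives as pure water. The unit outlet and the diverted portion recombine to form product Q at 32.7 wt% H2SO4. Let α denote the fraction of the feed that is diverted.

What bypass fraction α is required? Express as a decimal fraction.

All 926×0.213 = 197.24 tonne/day of H2SO4 reaches Q, so Q = 197.24/0.327 = 603.17 tonne/day and vapour = 322.83 tonne/day.
The evaporator receives (1−α)·926 of feed at 0.787 water and removes 0.615 of that water:
0.615×0.787×(1−α)×926 = 322.83
(1−α) = 322.83/448.19 = 0.7203;  α = 0.2797.

0.280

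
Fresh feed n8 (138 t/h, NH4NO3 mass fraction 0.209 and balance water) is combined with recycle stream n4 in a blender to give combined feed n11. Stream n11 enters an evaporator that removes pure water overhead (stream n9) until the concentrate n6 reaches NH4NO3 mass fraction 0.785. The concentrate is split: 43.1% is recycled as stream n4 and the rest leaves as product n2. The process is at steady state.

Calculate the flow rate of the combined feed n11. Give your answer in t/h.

165.8 t/h

Overall NH4NO3 balance (none leaves overhead): NH4NO3 in fresh feed = NH4NO3 in product, i.e. 138×0.209 = (1−0.431)·n6·0.785.
n6 = 28.842/(0.785×0.569) = 64.572 t/h.
Recycle n4 = 0.431×64.572 = 27.83 t/h.
Combined feed n11 = 138 + 27.83 = 165.83 t/h.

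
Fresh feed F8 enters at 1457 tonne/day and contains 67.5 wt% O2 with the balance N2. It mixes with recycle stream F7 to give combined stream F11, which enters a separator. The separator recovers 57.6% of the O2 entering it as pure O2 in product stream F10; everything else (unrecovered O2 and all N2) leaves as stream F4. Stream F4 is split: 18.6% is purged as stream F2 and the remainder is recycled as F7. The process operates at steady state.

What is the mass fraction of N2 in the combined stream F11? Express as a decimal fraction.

0.629

N2 enters only via F8 and leaves only via the purge: 1457×0.325 = 0.186×(N2 in F4), and the separator passes all N2, so N2 in F11 = N2 in F4 = 2545.8 tonne/day.
O2 in F11: m_A = 1457×0.675 + (1−0.186)·(1−0.576)·m_A, so m_A = 983.48/0.6549 = 1501.8 tonne/day.
F11 = 1501.8 + 2545.8 = 4047.6 tonne/day.
N2 fraction in F11 = 2545.8/4047.6 = 0.629.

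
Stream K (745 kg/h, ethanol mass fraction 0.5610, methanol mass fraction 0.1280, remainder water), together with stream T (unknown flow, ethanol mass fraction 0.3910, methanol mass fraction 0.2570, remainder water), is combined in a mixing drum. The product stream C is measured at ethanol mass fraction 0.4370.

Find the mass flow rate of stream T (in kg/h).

2008 kg/h

Let T be the unknown flow. Total out = 745 + T.
ethanol balance: 417.95 + 0.391·T = 0.437·(745 + T)
(0.391 − 0.437)·T = 0.437×745 − 417.95 = -92.38
T = -92.38 / -0.046 = 2008.3 kg/h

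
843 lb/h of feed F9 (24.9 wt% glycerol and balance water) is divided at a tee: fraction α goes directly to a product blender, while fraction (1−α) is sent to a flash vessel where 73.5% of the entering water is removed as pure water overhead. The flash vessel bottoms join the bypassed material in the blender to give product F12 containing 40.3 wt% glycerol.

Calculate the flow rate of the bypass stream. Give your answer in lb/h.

259.4 lb/h

All 843×0.249 = 209.91 lb/h of glycerol reaches F12, so F12 = 209.91/0.403 = 520.86 lb/h and vapour = 322.14 lb/h.
The evaporator receives (1−α)·843 of feed at 0.751 water and removes 0.735 of that water:
0.735×0.751×(1−α)×843 = 322.14
(1−α) = 322.14/465.32 = 0.6923;  α = 0.3077.
Bypass flow = 0.3077×843 = 259.4 lb/h.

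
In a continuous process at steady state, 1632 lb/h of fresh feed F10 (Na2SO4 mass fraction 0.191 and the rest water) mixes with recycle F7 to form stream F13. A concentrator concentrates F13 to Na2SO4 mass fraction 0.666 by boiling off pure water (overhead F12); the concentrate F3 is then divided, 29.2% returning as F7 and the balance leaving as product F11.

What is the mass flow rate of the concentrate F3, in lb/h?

661.1 lb/h

Overall Na2SO4 balance (none leaves overhead): Na2SO4 in fresh feed = Na2SO4 in product, i.e. 1632×0.191 = (1−0.292)·F3·0.666.
F3 = 311.71/(0.666×0.708) = 661.07 lb/h.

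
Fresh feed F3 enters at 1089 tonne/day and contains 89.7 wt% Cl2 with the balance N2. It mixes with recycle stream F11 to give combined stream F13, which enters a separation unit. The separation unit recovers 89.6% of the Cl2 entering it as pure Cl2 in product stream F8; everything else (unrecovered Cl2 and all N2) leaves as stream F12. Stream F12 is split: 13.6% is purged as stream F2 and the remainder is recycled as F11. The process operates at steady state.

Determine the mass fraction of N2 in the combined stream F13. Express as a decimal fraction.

N2 enters only via F3 and leaves only via the purge: 1089×0.103 = 0.136×(N2 in F12), and the separation unit passes all N2, so N2 in F13 = N2 in F12 = 824.76 tonne/day.
Cl2 in F13: m_A = 1089×0.897 + (1−0.136)·(1−0.896)·m_A, so m_A = 976.83/0.9101 = 1073.3 tonne/day.
F13 = 1073.3 + 824.76 = 1898 tonne/day.
N2 fraction in F13 = 824.76/1898 = 0.435.

0.435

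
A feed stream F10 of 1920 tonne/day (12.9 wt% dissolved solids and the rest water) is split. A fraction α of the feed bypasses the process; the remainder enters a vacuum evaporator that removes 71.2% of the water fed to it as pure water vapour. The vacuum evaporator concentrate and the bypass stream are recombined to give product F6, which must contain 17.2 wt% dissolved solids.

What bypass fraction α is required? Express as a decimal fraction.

All 1920×0.129 = 247.68 tonne/day of dissolved solids reaches F6, so F6 = 247.68/0.172 = 1440 tonne/day and vapour = 480 tonne/day.
The evaporator receives (1−α)·1920 of feed at 0.871 water and removes 0.712 of that water:
0.712×0.871×(1−α)×1920 = 480
(1−α) = 480/1190.7 = 0.4031;  α = 0.5969.

0.597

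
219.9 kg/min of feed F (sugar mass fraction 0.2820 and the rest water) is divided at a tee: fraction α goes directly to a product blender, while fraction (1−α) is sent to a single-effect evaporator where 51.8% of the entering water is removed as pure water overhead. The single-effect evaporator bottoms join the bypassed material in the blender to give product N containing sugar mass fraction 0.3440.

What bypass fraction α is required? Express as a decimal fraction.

All 219.9×0.282 = 62.012 kg/min of sugar reaches N, so N = 62.012/0.344 = 180.27 kg/min and vapour = 39.633 kg/min.
The evaporator receives (1−α)·219.9 of feed at 0.718 water and removes 0.518 of that water:
0.518×0.718×(1−α)×219.9 = 39.633
(1−α) = 39.633/81.786 = 0.4846;  α = 0.5154.

0.515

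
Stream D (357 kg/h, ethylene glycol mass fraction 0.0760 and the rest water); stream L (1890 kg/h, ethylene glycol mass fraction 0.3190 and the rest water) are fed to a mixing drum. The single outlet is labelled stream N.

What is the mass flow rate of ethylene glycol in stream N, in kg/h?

630 kg/h

ethylene glycol out = ethylene glycol in = 357×0.076 + 1890×0.319 = 630.04 kg/h.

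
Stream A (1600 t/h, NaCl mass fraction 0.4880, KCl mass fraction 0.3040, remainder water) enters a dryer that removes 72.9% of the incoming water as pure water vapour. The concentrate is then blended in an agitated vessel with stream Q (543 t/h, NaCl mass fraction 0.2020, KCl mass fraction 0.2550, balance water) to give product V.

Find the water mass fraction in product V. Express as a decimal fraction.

0.2026

Vapour removed = 0.729×0.208×1600 = 242.61 t/h; concentrate = 1357.4 t/h.
water reaching the mixer = 90.189 (from concentrate) + 543×0.543 = 385.04 t/h.
Product flow = 1357.4 + 543 = 1900.4 t/h; water fraction = 0.2026.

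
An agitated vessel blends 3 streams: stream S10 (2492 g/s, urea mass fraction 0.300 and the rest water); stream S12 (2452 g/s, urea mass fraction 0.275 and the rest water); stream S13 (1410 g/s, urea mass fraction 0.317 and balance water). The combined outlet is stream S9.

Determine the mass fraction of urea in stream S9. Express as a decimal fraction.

Total flow out = 2492 + 2452 + 1410 = 6354 g/s.
urea in = 2492×0.300 + 2452×0.275 + 1410×0.317 = 1868.9 g/s.
urea mass fraction in S9 = 1868.9/6354 = 0.294.

0.294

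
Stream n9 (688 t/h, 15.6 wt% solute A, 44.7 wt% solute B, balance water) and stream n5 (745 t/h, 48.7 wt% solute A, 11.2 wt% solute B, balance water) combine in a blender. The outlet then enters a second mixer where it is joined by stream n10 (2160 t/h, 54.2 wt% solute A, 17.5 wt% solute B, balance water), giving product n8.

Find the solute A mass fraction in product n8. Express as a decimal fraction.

0.457

Overall, product flow = 3593 t/h.
solute A in = 688×0.156 + 745×0.487 + 2160×0.542 = 1640.9 t/h.
solute A fraction in n8 = 0.457.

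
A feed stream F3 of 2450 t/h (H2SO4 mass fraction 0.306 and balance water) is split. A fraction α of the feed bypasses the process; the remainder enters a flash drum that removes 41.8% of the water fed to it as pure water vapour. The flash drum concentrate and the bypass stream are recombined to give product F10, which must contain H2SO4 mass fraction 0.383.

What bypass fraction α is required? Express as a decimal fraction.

All 2450×0.306 = 749.7 t/h of H2SO4 reaches F10, so F10 = 749.7/0.383 = 1957.4 t/h and vapour = 492.56 t/h.
The evaporator receives (1−α)·2450 of feed at 0.694 water and removes 0.418 of that water:
0.418×0.694×(1−α)×2450 = 492.56
(1−α) = 492.56/710.73 = 0.6930;  α = 0.3070.

0.307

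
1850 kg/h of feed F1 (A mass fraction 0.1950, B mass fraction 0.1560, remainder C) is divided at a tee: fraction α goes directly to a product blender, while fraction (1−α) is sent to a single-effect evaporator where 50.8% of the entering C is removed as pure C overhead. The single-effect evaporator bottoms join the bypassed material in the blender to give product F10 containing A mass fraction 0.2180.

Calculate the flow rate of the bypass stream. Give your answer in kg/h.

1258 kg/h

All 1850×0.195 = 360.75 kg/h of A reaches F10, so F10 = 360.75/0.218 = 1654.8 kg/h and vapour = 195.18 kg/h.
The evaporator receives (1−α)·1850 of feed at 0.649 C and removes 0.508 of that C:
0.508×0.649×(1−α)×1850 = 195.18
(1−α) = 195.18/609.93 = 0.3200;  α = 0.6800.
Bypass flow = 0.6800×1850 = 1258 kg/h.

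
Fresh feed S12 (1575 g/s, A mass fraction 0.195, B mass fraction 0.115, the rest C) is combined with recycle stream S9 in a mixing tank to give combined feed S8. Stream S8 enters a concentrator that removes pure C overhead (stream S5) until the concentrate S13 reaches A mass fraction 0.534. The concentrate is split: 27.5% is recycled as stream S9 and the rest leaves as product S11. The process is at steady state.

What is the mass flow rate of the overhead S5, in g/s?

Overall A balance (none leaves overhead): A in fresh feed = A in product, i.e. 1575×0.195 = (1−0.275)·S13·0.534.
S13 = 307.12/(0.534×0.725) = 793.3 g/s.
Recycle S9 = 0.275×793.3 = 218.16 g/s.
Combined feed S8 = 1575 + 218.16 = 1793.2 g/s.
Overhead S5 = S8 − S13 = 1793.2 − 793.3 = 999.86 g/s.

999.9 g/s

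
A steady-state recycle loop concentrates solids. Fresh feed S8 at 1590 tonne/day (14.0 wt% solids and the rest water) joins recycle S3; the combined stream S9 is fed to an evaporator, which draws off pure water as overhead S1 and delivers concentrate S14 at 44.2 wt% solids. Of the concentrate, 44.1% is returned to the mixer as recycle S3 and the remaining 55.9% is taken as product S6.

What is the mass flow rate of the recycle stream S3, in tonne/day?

397.3 tonne/day

Overall solids balance (none leaves overhead): solids in fresh feed = solids in product, i.e. 1590×0.140 = (1−0.441)·S14·0.442.
S14 = 222.6/(0.442×0.559) = 900.93 tonne/day.
Recycle S3 = 0.441×900.93 = 397.31 tonne/day.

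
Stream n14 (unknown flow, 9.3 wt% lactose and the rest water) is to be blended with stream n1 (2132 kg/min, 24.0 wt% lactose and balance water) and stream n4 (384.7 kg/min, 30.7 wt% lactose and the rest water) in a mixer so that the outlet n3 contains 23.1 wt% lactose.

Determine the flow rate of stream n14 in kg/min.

350.9 kg/min

Let n14 be the unknown flow. Total out = 2516.7 + n14.
lactose balance: 629.78 + 0.093·n14 = 0.231·(2516.7 + n14)
(0.093 − 0.231)·n14 = 0.231×2516.7 − 629.78 = -48.425
n14 = -48.425 / -0.138 = 350.91 kg/min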